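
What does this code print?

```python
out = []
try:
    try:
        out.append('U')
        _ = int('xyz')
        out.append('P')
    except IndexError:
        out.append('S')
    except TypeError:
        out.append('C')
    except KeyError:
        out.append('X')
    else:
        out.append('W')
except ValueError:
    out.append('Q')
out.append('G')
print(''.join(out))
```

Execution trace: 'U' (try body) → 'Q' (outer except ValueError) → 'G' (after the try/except). Output: UQG

Answer: UQG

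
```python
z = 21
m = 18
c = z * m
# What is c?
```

Trace:
`z = 21` → z = 21
`m = 18` → m = 18
`c = z * m` → c = 378
So c = 378

Answer: 378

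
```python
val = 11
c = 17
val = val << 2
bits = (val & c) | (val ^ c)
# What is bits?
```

Trace:
`val = 11` → val = 11
`c = 17` → c = 17
`val = val << 2` → val = 44
`bits = (val & c) | (val ^ c)` → bits = 61
So bits = 61

Answer: 61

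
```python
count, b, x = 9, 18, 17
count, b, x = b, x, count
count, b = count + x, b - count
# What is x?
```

Trace:
`count, b, x = 9, 18, 17` → count = 9; b = 18; x = 17
`count, b, x = b, x, count` → count = 18; b = 17; x = 9
`count, b = count + x, b - count` → count = 27; b = -1
So x = 9

Answer: 9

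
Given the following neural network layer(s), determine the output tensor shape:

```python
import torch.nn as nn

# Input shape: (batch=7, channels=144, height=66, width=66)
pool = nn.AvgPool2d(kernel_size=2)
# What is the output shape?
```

Input: (7, 144, 66, 66) -> Output: (7, 144, 33, 33)

Answer: (7, 144, 33, 33)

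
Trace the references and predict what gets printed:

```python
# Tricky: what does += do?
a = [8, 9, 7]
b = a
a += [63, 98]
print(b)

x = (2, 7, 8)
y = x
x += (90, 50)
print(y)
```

Key concept: += behavior differs for mutable vs immutable.
Step by step:
`a = [8, 9, 7]` → a = [8, 9, 7]
`b = a` → b = [8, 9, 7] (same object as a)
`a += [63, 98]` → a = [8, 9, 7, 63, 98] (same object as b); b = [8, 9, 7, 63, 98] (same object as a)
`print(b)` → prints [8, 9, 7, 63, 98]
`x = (2, 7, 8)` → x = (2, 7, 8)
`y = x` → y = (2, 7, 8)
`x += (90, 50)` → x = (2, 7, 8, 90, 50)
`print(y)` → prints (2, 7, 8)

Answer:
[8, 9, 7, 63, 98]
(2, 7, 8)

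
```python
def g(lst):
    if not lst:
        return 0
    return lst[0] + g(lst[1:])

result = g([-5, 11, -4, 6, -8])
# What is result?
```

(-5) + 11 + (-4) + 6 + (-8) + 0 = 0

Answer: 0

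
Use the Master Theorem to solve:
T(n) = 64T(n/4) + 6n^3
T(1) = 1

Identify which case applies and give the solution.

a=64, b=4, f(n)=6n^3. log_4(64) = 3. Since c=3 = 3, Case 2 applies: T(n) = Θ(n^log_b(a) · log n) = O(n^3 log n).

Answer: O(n^3 log n) - Case 2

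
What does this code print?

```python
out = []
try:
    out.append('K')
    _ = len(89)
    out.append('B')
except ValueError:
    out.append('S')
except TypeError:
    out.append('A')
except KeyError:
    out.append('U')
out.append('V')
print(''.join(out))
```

Execution trace: 'K' (try body) → 'A' (except TypeError) → 'V' (after the try/except). Output: KAV

Answer: KAV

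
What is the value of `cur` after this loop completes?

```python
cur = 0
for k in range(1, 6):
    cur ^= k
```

XOR of 1 to 5
`cur` takes the values: 0 → 1 → 3 → 0 → 4 → 1

Answer: 1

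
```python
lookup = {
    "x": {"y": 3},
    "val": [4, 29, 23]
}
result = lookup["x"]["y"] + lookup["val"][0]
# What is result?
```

Trace:
`lookup = { ...` → lookup = {'x': {'y': 3}, 'val': [4, 29, 23]}
`result = lookup["x"]["y"] + lookup["val"][0]` → result = 7
So result = 7

Answer: 7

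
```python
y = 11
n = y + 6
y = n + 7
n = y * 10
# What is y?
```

Trace:
`y = 11` → y = 11
`n = y + 6` → n = 17
`y = n + 7` → y = 24
`n = y * 10` → n = 240
So y = 24

Answer: 24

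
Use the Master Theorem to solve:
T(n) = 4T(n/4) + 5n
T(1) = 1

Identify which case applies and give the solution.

a=4, b=4, f(n)=5n. log_4(4) = 1. Since c=1 = 1, Case 2 applies: T(n) = Θ(n^log_b(a) · log n) = O(n log n).

Answer: O(n log n) - Case 2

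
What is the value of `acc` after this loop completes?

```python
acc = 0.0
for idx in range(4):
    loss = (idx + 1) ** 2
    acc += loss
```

Sum of squared losses 1² + 2² + ... + 4²
`acc` takes the values: 0.0 → 1.0 → 5.0 → 14.0 → 30.0

Answer: 30.0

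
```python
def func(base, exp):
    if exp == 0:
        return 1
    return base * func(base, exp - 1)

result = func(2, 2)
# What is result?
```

func(2, 2) = 2 * 2 = 4

Answer: 4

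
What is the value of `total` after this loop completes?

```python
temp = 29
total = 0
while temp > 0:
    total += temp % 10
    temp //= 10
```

Sum digits of 29
`total` takes the values: 0 → 9 → 11

Answer: 11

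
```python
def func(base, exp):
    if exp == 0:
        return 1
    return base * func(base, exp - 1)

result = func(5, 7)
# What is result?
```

func(5, 7) = 5 * 5 * 5 * 5 * 5 * 5 * 5 = 78125

Answer: 78125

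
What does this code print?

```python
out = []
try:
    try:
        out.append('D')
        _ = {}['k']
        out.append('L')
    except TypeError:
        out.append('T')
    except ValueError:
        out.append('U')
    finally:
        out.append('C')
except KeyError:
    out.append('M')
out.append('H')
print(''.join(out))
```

Execution trace: 'D' (try body) → 'C' (finally) → 'M' (outer except KeyError) → 'H' (after the try/except). Output: DCMH

Answer: DCMH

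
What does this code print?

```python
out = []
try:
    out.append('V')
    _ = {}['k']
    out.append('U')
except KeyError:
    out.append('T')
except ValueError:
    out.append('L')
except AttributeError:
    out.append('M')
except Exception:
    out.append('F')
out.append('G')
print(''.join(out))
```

Execution trace: 'V' (try body) → 'T' (except KeyError) → 'G' (after the try/except). Output: VTG

Answer: VTG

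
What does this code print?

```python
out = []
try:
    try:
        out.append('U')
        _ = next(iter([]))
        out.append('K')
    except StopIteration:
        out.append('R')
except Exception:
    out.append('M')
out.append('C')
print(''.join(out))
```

Execution trace: 'U' (inner try body) → 'R' (inner except StopIteration) → 'C' (after the try/except). Output: URC

Answer: URC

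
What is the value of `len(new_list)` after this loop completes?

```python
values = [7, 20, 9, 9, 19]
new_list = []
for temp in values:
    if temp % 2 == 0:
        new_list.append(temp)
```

Count even numbers in [7, 20, 9, 9, 19]
`new_list` takes the values: [] → [20]
So `len(new_list)` = 1

Answer: 1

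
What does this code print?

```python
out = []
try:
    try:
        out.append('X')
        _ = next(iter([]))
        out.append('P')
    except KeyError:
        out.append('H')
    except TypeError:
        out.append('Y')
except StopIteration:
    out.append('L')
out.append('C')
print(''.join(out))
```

Execution trace: 'X' (try body) → 'L' (outer except StopIteration) → 'C' (after the try/except). Output: XLC

Answer: XLC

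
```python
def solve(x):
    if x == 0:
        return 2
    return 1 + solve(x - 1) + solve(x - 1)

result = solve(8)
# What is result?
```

solve(x) = 1 + 2·solve(x-1), solve(0)=2. Closed form: (2+1)·2^8 - 1 = 767.

Answer: 767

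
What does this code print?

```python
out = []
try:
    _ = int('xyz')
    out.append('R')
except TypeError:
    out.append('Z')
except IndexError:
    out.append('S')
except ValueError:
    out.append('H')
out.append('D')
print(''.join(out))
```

Execution trace: 'H' (except ValueError) → 'D' (after the try/except). Output: HD

Answer: HD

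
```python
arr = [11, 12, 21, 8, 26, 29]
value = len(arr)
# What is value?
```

Trace:
`arr = [11, 12, 21, 8, 26, 29]` → arr = [11, 12, 21, 8, 26, 29]
`value = len(arr)` → value = 6
So value = 6

Answer: 6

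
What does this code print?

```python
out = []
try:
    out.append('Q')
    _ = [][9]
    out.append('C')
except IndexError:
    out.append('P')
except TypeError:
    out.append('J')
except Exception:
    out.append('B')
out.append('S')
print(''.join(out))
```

Execution trace: 'Q' (try body) → 'P' (except IndexError) → 'S' (after the try/except). Output: QPS

Answer: QPS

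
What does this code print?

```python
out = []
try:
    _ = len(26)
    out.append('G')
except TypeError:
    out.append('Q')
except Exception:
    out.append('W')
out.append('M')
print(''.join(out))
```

Execution trace: 'Q' (except TypeError) → 'M' (after the try/except). Output: QM

Answer: QM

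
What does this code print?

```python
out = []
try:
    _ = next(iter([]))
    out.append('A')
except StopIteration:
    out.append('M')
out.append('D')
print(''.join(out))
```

Execution trace: 'M' (except StopIteration) → 'D' (after the try/except). Output: MD

Answer: MD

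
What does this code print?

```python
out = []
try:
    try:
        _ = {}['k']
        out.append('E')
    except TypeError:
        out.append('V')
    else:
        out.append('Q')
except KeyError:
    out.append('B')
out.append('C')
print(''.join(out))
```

Execution trace: 'B' (outer except KeyError) → 'C' (after the try/except). Output: BC

Answer: BC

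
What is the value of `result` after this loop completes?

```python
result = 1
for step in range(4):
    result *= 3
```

3^4 = 81
`result` takes the values: 1 → 3 → 9 → 27 → 81

Answer: 81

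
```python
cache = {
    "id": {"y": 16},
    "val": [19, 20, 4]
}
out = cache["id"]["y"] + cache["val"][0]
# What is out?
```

Trace:
`cache = { ...` → cache = {'id': {'y': 16}, 'val': [19, 20, 4]}
`out = cache["id"]["y"] + cache["val"][0]` → out = 35
So out = 35

Answer: 35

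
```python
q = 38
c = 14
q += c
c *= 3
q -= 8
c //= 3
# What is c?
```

Trace:
`q = 38` → q = 38
`c = 14` → c = 14
`q += c` → q = 52
`c *= 3` → c = 42
`q -= 8` → q = 44
`c //= 3` → c = 14
So c = 14

Answer: 14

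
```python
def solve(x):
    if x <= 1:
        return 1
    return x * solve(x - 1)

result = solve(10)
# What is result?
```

solve(10) = 10 * 9 * 8 * 7 * 6 * 5 * 4 * 3 * 2 * 1 = 3628800

Answer: 3628800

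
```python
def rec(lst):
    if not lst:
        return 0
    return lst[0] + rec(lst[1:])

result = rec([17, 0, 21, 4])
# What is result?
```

17 + 0 + 21 + 4 + 0 = 42

Answer: 42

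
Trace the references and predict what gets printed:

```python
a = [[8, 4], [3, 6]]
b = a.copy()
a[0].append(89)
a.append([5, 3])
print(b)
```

Key concept: shallow copy with nested lists.
Step by step:
`a = [[8, 4], [3, 6]]` → a = [[8, 4], [3, 6]]
`b = a.copy()` → b = [[8, 4], [3, 6]]
`a[0].append(89)` → a = [[8, 4, 89], [3, 6]]; b = [[8, 4, 89], [3, 6]]
`a.append([5, 3])` → a = [[8, 4, 89], [3, 6], [5, 3]]
`print(b)` → prints [[8, 4, 89], [3, 6]]

Answer: [[8, 4, 89], [3, 6]]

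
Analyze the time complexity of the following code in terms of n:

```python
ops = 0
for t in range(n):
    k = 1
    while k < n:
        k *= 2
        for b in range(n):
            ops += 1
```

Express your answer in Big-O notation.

Each loop level contributes: n × log n × n. Multiplying the contributions gives O(n^2 log n).

Answer: O(n^2 log n)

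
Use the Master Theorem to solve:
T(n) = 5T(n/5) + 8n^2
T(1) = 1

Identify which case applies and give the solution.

a=5, b=5, f(n)=8n^2. log_5(5) = 1. Since c=2 > 1 and the regularity condition holds (5(n/5)^2 = (5/5^2)n^2 with 5/5^2 < 1), Case 3 applies: T(n) = Θ(f(n)) = O(n^2).

Answer: O(n^2) - Case 3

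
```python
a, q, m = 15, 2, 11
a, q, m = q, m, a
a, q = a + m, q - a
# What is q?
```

Trace:
`a, q, m = 15, 2, 11` → a = 15; q = 2; m = 11
`a, q, m = q, m, a` → a = 2; q = 11; m = 15
`a, q = a + m, q - a` → a = 17; q = 9
So q = 9

Answer: 9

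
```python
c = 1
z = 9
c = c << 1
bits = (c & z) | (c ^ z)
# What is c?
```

Trace:
`c = 1` → c = 1
`z = 9` → z = 9
`c = c << 1` → c = 2
`bits = (c & z) | (c ^ z)` → bits = 11
So c = 2

Answer: 2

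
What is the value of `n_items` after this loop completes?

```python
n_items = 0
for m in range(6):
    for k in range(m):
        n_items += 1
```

Triangle number: 0+1+2+...+5
`n_items` takes the values: 0 → 1 → 2 → 3 → 4 → 5 → 6 → 7 → 8 → 9 → 10 → 11 → 12 → 13 → 14 → 15

Answer: 15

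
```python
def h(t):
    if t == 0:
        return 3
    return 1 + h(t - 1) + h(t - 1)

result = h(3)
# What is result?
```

h(t) = 1 + 2·h(t-1), h(0)=3. Closed form: (3+1)·2^3 - 1 = 31.

Answer: 31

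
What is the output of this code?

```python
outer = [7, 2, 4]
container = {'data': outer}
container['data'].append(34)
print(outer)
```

Key concept: dict holds reference to list.
Step by step:
`outer = [7, 2, 4]` → outer = [7, 2, 4]
`container = {'data': outer}` → container = {'data': [7, 2, 4]}
`container['data'].append(34)` → outer = [7, 2, 4, 34]; container = {'data': [7, 2, 4, 34]}
`print(outer)` → prints [7, 2, 4, 34]

Answer: [7, 2, 4, 34]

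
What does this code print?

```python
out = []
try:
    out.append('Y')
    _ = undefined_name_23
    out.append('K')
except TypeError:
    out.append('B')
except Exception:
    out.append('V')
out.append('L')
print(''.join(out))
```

Execution trace: 'Y' (try body) → 'V' (except Exception) → 'L' (after the try/except). Output: YVL

Answer: YVL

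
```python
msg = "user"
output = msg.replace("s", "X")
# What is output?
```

Trace:
`msg = "user"` → msg = 'user'
`output = msg.replace("s", "X")` → output = 'uXer'
So output = 'uXer'

Answer: 'uXer'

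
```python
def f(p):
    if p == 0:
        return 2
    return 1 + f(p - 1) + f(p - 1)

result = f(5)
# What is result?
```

f(p) = 1 + 2·f(p-1), f(0)=2. Closed form: (2+1)·2^5 - 1 = 95.

Answer: 95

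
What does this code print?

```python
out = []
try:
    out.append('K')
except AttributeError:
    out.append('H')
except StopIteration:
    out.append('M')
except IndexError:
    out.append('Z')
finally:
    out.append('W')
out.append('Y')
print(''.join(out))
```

Execution trace: 'K' (try body, no exception) → 'W' (finally) → 'Y' (after the try/except). Output: KWY

Answer: KWY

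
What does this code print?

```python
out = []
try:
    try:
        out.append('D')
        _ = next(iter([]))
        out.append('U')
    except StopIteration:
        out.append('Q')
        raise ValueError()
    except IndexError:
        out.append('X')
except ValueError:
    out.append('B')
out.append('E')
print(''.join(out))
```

Execution trace: 'D' (inner try body) → 'Q' (inner except StopIteration) → 'B' (outer except ValueError) → 'E' (after the try/except). Output: DQBE

Answer: DQBE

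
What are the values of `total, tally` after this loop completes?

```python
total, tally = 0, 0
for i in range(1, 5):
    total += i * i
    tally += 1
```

Sum of squares and count
`total, tally` takes the values: (0, 0) → (1, 0) → (1, 1) → (5, 1) → (5, 2) → (14, 2) → (14, 3) → (30, 3) → (30, 4)

Answer: 30, 4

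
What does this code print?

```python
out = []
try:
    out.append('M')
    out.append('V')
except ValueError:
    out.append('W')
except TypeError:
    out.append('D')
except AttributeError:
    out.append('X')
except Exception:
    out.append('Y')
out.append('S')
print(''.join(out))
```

Execution trace: 'M' (try body) → 'V' (try body, no exception) → 'S' (after the try/except). Output: MVS

Answer: MVS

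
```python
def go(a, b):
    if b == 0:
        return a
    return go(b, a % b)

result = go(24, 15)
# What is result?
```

go(24, 15) -> go(15, 9) -> go(9, 6) -> go(6, 3) -> go(3, 0) -> 3

Answer: 3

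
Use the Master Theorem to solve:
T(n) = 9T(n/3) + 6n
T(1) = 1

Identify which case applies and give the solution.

a=9, b=3, f(n)=6n. log_3(9) = 2. Since c=1 < 2, Case 1 applies: T(n) = Θ(n^log_b(a)) = O(n^2).

Answer: O(n^2) - Case 1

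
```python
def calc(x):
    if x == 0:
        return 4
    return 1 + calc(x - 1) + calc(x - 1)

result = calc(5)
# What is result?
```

calc(x) = 1 + 2·calc(x-1), calc(0)=4. Closed form: (4+1)·2^5 - 1 = 159.

Answer: 159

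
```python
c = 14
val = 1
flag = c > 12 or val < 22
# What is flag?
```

Trace:
`c = 14` → c = 14
`val = 1` → val = 1
`flag = c > 12 or val < 22` → flag = True
So flag = True

Answer: True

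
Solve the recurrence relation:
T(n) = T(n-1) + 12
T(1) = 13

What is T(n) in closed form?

Unrolling: T(n) = T(1) + 12·(n-1) = 13 + 12(n-1) = 12n + 1.

Answer: T(n) = 12n + 1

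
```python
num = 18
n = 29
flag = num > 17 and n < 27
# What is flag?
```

Trace:
`num = 18` → num = 18
`n = 29` → n = 29
`flag = num > 17 and n < 27` → flag = False
So flag = False

Answer: False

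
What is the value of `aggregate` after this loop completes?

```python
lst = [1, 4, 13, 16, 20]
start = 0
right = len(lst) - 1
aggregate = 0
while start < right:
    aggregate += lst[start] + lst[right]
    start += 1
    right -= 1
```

Sum of pairs from ends
`aggregate` takes the values: 0 → 21 → 41

Answer: 41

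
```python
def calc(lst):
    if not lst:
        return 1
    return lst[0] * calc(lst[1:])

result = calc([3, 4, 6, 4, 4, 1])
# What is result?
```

Product over [3, 4, 6, 4, 4, 1] = 3 * 4 * 6 * 4 * 4 * 1 = 1152

Answer: 1152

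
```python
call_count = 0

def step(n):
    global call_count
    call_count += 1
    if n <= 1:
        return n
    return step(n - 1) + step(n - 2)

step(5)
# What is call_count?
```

Calls(n) = 1 + Calls(n-1) + Calls(n-2); Calls(0)=Calls(1)=1. For n=5 this gives 15.

Answer: 15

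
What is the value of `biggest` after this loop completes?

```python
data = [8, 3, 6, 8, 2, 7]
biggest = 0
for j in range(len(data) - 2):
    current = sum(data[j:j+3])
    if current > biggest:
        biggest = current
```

Max sum of 3-element window in [8, 3, 6, 8, 2, 7]
`biggest` takes the values: 0 → 17

Answer: 17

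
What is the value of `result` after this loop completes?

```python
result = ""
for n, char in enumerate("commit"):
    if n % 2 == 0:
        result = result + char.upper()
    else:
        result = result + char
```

Uppercase even positions in 'commit'
`result` takes the values: "" → "C" → "Co" → "CoM" → "CoMm" → "CoMmI" → "CoMmIt"

Answer: "CoMmIt"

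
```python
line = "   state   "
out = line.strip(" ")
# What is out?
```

Trace:
`line = "   state   "` → line = '   state   '
`out = line.strip(" ")` → out = 'state'
So out = 'state'

Answer: 'state'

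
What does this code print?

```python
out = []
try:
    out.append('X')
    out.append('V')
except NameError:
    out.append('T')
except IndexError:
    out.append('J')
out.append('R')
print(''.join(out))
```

Execution trace: 'X' (try body) → 'V' (try body, no exception) → 'R' (after the try/except). Output: XVR

Answer: XVR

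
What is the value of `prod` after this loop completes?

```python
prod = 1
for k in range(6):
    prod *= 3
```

3^6 = 729
`prod` takes the values: 1 → 3 → 9 → 27 → 81 → 243 → 729

Answer: 729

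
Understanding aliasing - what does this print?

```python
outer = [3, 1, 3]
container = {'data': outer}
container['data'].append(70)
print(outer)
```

Key concept: dict holds reference to list.
Step by step:
`outer = [3, 1, 3]` → outer = [3, 1, 3]
`container = {'data': outer}` → container = {'data': [3, 1, 3]}
`container['data'].append(70)` → outer = [3, 1, 3, 70]; container = {'data': [3, 1, 3, 70]}
`print(outer)` → prints [3, 1, 3, 70]

Answer: [3, 1, 3, 70]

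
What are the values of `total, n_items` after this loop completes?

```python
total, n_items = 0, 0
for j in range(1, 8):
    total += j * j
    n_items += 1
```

Sum of squares and count
`total, n_items` takes the values: (0, 0) → (1, 0) → (1, 1) → (5, 1) → (5, 2) → (14, 2) → (14, 3) → (30, 3) → (30, 4) → (55, 4) → (55, 5) → (91, 5) → (91, 6) → (140, 6) → (140, 7)

Answer: 140, 7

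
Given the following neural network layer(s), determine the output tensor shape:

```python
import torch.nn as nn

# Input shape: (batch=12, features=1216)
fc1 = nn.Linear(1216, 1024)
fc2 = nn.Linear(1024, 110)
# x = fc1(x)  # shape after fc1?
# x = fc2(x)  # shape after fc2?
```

Input: (12, 1216) -> after fc1: (12, 1024) -> Output: (12, 110)

Answer: (12, 110)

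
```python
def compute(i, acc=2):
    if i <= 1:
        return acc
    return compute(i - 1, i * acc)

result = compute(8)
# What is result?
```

Accumulator trace (n, acc): (8, 2) -> (7, 16) -> (6, 112) -> (5, 672) -> (4, 3360) -> (3, 13440) -> (2, 40320) -> (1, 80640) -> return 80640

Answer: 80640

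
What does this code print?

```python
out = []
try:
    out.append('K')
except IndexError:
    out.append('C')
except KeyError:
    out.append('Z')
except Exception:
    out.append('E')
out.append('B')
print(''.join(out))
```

Execution trace: 'K' (try body, no exception) → 'B' (after the try/except). Output: KB

Answer: KB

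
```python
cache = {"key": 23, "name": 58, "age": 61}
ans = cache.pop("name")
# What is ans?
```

Trace:
`cache = {"key": 23, "name": 58, "age": 61}` → cache = {'key': 23, 'name': 58, 'age': 61}
`ans = cache.pop("name")` → cache = {'key': 23, 'age': 61}; ans = 58
So ans = 58

Answer: 58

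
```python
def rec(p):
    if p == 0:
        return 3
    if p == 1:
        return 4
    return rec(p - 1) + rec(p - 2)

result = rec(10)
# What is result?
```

Build up from base cases: rec(0)=3, rec(1)=4, rec(2)=7, rec(3)=11, rec(4)=18, rec(5)=29, rec(6)=47, ..., rec(10)=322

Answer: 322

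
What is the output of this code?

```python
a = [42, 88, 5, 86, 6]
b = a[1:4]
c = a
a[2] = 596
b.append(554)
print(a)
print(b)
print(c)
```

Key concept: slice vs alias.
Step by step:
`a = [42, 88, 5, 86, 6]` → a = [42, 88, 5, 86, 6]
`b = a[1:4]` → b = [88, 5, 86]
`c = a` → c = [42, 88, 5, 86, 6] (same object as a)
`a[2] = 596` → a = [42, 88, 596, 86, 6] (same object as c); c = [42, 88, 596, 86, 6] (same object as a)
`b.append(554)` → b = [88, 5, 86, 554]
`print(a)` → prints [42, 88, 596, 86, 6]
`print(b)` → prints [88, 5, 86, 554]
`print(c)` → prints [42, 88, 596, 86, 6]

Answer:
[42, 88, 596, 86, 6]
[88, 5, 86, 554]
[42, 88, 596, 86, 6]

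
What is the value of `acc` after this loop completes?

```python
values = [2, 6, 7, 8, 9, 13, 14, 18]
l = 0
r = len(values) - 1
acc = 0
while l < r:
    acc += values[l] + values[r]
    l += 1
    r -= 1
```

Sum of pairs from ends
`acc` takes the values: 0 → 20 → 40 → 60 → 77

Answer: 77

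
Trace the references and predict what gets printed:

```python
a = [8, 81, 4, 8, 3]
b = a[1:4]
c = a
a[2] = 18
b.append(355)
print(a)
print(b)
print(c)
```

Key concept: slice vs alias.
Step by step:
`a = [8, 81, 4, 8, 3]` → a = [8, 81, 4, 8, 3]
`b = a[1:4]` → b = [81, 4, 8]
`c = a` → c = [8, 81, 4, 8, 3] (same object as a)
`a[2] = 18` → a = [8, 81, 18, 8, 3] (same object as c); c = [8, 81, 18, 8, 3] (same object as a)
`b.append(355)` → b = [81, 4, 8, 355]
`print(a)` → prints [8, 81, 18, 8, 3]
`print(b)` → prints [81, 4, 8, 355]
`print(c)` → prints [8, 81, 18, 8, 3]

Answer:
[8, 81, 18, 8, 3]
[81, 4, 8, 355]
[8, 81, 18, 8, 3]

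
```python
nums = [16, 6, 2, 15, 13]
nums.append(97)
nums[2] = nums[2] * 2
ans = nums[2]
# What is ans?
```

Trace:
`nums = [16, 6, 2, 15, 13]` → nums = [16, 6, 2, 15, 13]
`nums.append(97)` → nums = [16, 6, 2, 15, 13, 97]
`nums[2] = nums[2] * 2` → nums = [16, 6, 4, 15, 13, 97]
`ans = nums[2]` → ans = 4
So ans = 4

Answer: 4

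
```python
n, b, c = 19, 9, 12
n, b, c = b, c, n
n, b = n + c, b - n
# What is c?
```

Trace:
`n, b, c = 19, 9, 12` → n = 19; b = 9; c = 12
`n, b, c = b, c, n` → n = 9; b = 12; c = 19
`n, b = n + c, b - n` → n = 28; b = 3
So c = 19

Answer: 19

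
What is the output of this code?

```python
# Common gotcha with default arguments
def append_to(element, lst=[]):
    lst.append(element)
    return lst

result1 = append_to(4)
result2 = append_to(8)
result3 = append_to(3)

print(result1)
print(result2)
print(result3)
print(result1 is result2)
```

Key concept: mutable default argument gotcha.
Step by step:
`result1 = append_to(4)` → result1 = [4]
`result2 = append_to(8)` → result1 = [4, 8] (same object as result2); result2 = [4, 8] (same object as result1)
`result3 = append_to(3)` → result1 = [4, 8, 3] (same object as result2, result3); result2 = [4, 8, 3] (same object as result1, result3); result3 = [4, 8, 3] (same object as result1, result2)
`print(result1)` → prints [4, 8, 3]
`print(result2)` → prints [4, 8, 3]
`print(result3)` → prints [4, 8, 3]
`print(result1 is result2)` → prints True

Answer:
[4, 8, 3]
[4, 8, 3]
[4, 8, 3]
True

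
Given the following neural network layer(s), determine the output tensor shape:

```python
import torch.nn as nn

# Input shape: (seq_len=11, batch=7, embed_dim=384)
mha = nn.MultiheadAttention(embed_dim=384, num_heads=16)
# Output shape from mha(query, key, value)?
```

Input: (11, 7, 384) -> Output: (11, 7, 384)

Answer: (11, 7, 384)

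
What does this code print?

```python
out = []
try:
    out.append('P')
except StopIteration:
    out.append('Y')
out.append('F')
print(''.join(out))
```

Execution trace: 'P' (try body, no exception) → 'F' (after the try/except). Output: PF

Answer: PF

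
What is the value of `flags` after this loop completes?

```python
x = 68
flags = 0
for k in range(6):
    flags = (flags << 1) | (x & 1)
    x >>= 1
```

Reverse lowest 6 bits of 68
`flags` takes the values: 0 → 1 → 2 → 4 → 8

Answer: 8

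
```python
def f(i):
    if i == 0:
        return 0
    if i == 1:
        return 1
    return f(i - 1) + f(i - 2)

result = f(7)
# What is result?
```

Build up from base cases: f(0)=0, f(1)=1, f(2)=1, f(3)=2, f(4)=3, f(5)=5, f(6)=8, ..., f(7)=13

Answer: 13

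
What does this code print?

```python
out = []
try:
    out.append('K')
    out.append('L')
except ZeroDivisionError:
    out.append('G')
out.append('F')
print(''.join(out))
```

Execution trace: 'K' (try body) → 'L' (try body, no exception) → 'F' (after the try/except). Output: KLF

Answer: KLF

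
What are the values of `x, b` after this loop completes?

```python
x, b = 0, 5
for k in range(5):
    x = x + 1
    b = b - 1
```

x goes 0→5, b goes 5→0
`x, b` takes the values: (0, 5) → (1, 5) → (1, 4) → (2, 4) → (2, 3) → (3, 3) → (3, 2) → (4, 2) → (4, 1) → (5, 1) → (5, 0)

Answer: 5, 0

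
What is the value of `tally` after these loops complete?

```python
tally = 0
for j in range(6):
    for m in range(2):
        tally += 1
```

6 * 2 = 12
`tally` takes the values: 0 → 1 → 2 → 3 → 4 → 5 → 6 → 7 → 8 → 9 → 10 → 11 → 12

Answer: 12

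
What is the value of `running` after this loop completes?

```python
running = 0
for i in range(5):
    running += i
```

Sum of 0 to 4 = 10
`running` takes the values: 0 → 1 → 3 → 6 → 10

Answer: 10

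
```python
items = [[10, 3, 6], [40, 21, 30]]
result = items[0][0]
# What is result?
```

Trace:
`items = [[10, 3, 6], [40, 21, 30]]` → items = [[10, 3, 6], [40, 21, 30]]
`result = items[0][0]` → result = 10
So result = 10

Answer: 10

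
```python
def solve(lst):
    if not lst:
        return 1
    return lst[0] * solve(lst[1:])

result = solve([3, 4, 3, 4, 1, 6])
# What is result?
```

Product over [3, 4, 3, 4, 1, 6] = 3 * 4 * 3 * 4 * 1 * 6 = 864

Answer: 864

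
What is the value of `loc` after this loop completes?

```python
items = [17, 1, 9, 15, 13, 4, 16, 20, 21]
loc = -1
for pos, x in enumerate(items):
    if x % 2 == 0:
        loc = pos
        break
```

First even number index in [17, 1, 9, 15, 13, 4, 16, 20, 21]
`loc` takes the values: -1 → 5

Answer: 5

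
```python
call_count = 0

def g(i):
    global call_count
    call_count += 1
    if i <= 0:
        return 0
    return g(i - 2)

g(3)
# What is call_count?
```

Linear recursion stepping by 2: 3 calls from i=3 down to ≤0.

Answer: 3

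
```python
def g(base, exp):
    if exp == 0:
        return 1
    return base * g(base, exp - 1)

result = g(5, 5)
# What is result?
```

g(5, 5) = 5 * 5 * 5 * 5 * 5 = 3125

Answer: 3125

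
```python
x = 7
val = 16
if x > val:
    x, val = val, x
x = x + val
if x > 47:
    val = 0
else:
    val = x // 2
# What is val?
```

Trace:
`x = 7` → x = 7
`val = 16` → val = 16
`if x > val: ...` → x > val is False → no variable changes
`x = x + val` → x = 23
`if x > 47: ...` → x > 47 is False, take else branch → val = 11
So val = 11

Answer: 11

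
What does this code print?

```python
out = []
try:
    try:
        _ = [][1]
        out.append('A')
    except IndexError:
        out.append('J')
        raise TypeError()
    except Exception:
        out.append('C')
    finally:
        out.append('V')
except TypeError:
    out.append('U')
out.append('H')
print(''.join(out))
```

Execution trace: 'J' (inner except IndexError) → 'V' (inner finally) → 'U' (outer except TypeError) → 'H' (after the try/except). Output: JVUH

Answer: JVUH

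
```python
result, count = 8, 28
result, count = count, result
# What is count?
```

Trace:
`result, count = 8, 28` → result = 8; count = 28
`result, count = count, result` → result = 28; count = 8
So count = 8

Answer: 8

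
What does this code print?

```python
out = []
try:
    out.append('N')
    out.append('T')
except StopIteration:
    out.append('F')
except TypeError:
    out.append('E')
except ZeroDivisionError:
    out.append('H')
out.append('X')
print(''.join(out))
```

Execution trace: 'N' (try body) → 'T' (try body, no exception) → 'X' (after the try/except). Output: NTX

Answer: NTX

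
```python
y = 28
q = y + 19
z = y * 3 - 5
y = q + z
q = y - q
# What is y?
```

Trace:
`y = 28` → y = 28
`q = y + 19` → q = 47
`z = y * 3 - 5` → z = 79
`y = q + z` → y = 126
`q = y - q` → q = 79
So y = 126

Answer: 126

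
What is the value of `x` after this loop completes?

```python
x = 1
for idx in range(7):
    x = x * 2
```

Multiply by 2, 7 times: 1 * 2^7 = 128
`x` takes the values: 1 → 2 → 4 → 8 → 16 → 32 → 64 → 128

Answer: 128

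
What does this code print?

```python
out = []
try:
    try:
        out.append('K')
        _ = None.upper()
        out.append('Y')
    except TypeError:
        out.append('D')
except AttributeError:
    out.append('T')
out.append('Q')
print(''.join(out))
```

Execution trace: 'K' (try body) → 'T' (outer except AttributeError) → 'Q' (after the try/except). Output: KTQ

Answer: KTQ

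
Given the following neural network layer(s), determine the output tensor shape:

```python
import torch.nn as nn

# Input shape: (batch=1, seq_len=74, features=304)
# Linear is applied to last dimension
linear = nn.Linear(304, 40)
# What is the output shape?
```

Input: (1, 74, 304) -> Output: (1, 74, 40)

Answer: (1, 74, 40)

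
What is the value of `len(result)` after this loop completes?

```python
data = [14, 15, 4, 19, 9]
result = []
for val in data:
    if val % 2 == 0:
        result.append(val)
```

Count even numbers in [14, 15, 4, 19, 9]
`result` takes the values: [] → [14] → [14, 4]
So `len(result)` = 2

Answer: 2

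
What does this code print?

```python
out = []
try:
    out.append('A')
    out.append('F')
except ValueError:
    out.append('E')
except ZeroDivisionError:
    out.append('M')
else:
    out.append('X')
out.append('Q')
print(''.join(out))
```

Execution trace: 'A' (try body) → 'F' (try body, no exception) → 'X' (else) → 'Q' (after the try/except). Output: AFXQ

Answer: AFXQ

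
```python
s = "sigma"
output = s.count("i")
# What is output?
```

Trace:
`s = "sigma"` → s = 'sigma'
`output = s.count("i")` → output = 1
So output = 1

Answer: 1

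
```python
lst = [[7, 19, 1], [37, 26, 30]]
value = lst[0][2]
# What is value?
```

Trace:
`lst = [[7, 19, 1], [37, 26, 30]]` → lst = [[7, 19, 1], [37, 26, 30]]
`value = lst[0][2]` → value = 1
So value = 1

Answer: 1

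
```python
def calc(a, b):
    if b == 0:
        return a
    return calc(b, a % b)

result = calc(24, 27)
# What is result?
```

calc(24, 27) -> calc(27, 24) -> calc(24, 3) -> calc(3, 0) -> 3

Answer: 3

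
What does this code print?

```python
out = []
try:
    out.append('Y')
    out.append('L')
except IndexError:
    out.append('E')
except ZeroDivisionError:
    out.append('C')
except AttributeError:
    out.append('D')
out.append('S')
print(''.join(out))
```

Execution trace: 'Y' (try body) → 'L' (try body, no exception) → 'S' (after the try/except). Output: YLS

Answer: YLS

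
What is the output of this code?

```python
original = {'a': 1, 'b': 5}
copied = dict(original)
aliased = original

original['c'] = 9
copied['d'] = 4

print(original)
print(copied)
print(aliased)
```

Key concept: dict() creates copy, assignment creates alias.
Step by step:
`original = {'a': 1, 'b': 5}` → original = {'a': 1, 'b': 5}
`copied = dict(original)` → copied = {'a': 1, 'b': 5}
`aliased = original` → aliased = {'a': 1, 'b': 5} (same object as original)
`original['c'] = 9` → original = {'a': 1, 'b': 5, 'c': 9} (same object as aliased); aliased = {'a': 1, 'b': 5, 'c': 9} (same object as original)
`copied['d'] = 4` → copied = {'a': 1, 'b': 5, 'd': 4}
`print(original)` → prints {'a': 1, 'b': 5, 'c': 9}
`print(copied)` → prints {'a': 1, 'b': 5, 'd': 4}
`print(aliased)` → prints {'a': 1, 'b': 5, 'c': 9}

Answer:
{'a': 1, 'b': 5, 'c': 9}
{'a': 1, 'b': 5, 'd': 4}
{'a': 1, 'b': 5, 'c': 9}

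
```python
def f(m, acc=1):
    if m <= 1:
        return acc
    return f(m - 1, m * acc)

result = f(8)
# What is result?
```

Accumulator trace (n, acc): (8, 1) -> (7, 8) -> (6, 56) -> (5, 336) -> (4, 1680) -> (3, 6720) -> (2, 20160) -> (1, 40320) -> return 40320

Answer: 40320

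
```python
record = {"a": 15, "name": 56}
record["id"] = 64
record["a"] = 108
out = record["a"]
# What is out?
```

Trace:
`record = {"a": 15, "name": 56}` → record = {'a': 15, 'name': 56}
`record["id"] = 64` → record = {'a': 15, 'name': 56, 'id': 64}
`record["a"] = 108` → record = {'a': 108, 'name': 56, 'id': 64}
`out = record["a"]` → out = 108
So out = 108

Answer: 108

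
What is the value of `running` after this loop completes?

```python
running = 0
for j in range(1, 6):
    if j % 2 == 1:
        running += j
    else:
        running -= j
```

Add odd, subtract even
`running` takes the values: 0 → 1 → -1 → 2 → -2 → 3

Answer: 3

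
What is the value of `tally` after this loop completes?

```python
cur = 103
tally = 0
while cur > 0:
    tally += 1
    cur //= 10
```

Count digits by repeated division by 10
`tally` takes the values: 0 → 1 → 2 → 3

Answer: 3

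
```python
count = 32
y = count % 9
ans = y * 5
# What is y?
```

Trace:
`count = 32` → count = 32
`y = count % 9` → y = 5
`ans = y * 5` → ans = 25
So y = 5

Answer: 5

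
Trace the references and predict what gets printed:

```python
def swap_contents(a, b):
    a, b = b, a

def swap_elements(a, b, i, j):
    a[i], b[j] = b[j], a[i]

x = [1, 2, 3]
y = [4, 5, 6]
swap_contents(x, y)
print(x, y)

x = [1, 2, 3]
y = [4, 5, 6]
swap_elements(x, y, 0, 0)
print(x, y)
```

Key concept: parameter rebinding vs mutation.
Step by step:
`x = [1, 2, 3]` → x = [1, 2, 3]
`y = [4, 5, 6]` → y = [4, 5, 6]
`swap_contents(x, y)` → no visible change to tracked variables
`print(x, y)` → prints [1, 2, 3] [4, 5, 6]
`x = [1, 2, 3]` → x = [1, 2, 3]
`y = [4, 5, 6]` → y = [4, 5, 6]
`swap_elements(x, y, 0, 0)` → x = [4, 2, 3]; y = [1, 5, 6]
`print(x, y)` → prints [4, 2, 3] [1, 5, 6]

Answer:
[1, 2, 3] [4, 5, 6]
[4, 2, 3] [1, 5, 6]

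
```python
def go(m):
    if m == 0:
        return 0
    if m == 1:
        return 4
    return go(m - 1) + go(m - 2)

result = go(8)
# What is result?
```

Build up from base cases: go(0)=0, go(1)=4, go(2)=4, go(3)=8, go(4)=12, go(5)=20, go(6)=32, ..., go(8)=84

Answer: 84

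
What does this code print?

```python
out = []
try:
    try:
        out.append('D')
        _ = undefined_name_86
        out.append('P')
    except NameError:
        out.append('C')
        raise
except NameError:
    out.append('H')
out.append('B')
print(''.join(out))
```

Execution trace: 'D' (try body) → 'C' (except NameError) → 'H' (outer except NameError) → 'B' (after the try/except). Output: DCHB

Answer: DCHB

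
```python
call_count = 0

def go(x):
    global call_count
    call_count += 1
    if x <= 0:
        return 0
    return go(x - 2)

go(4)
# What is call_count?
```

Linear recursion stepping by 2: 3 calls from x=4 down to ≤0.

Answer: 3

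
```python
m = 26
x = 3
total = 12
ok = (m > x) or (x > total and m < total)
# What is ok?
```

Trace:
`m = 26` → m = 26
`x = 3` → x = 3
`total = 12` → total = 12
`ok = (m > x) or (x > total and m < total)` → ok = True
So ok = True

Answer: True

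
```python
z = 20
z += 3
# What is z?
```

Trace:
`z = 20` → z = 20
`z += 3` → z = 23
So z = 23

Answer: 23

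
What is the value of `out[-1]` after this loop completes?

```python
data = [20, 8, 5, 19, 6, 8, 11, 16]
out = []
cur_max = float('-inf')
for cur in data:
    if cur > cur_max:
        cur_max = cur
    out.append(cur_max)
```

Running max ends at 20
`out` takes the values: [] → [20] → [20, 20] → [20, 20, 20] → [20, 20, 20, 20] → [20, 20, 20, 20, 20] → [20, 20, 20, 20, 20, 20] → [20, 20, 20, 20, 20, 20, 20] → [20, 20, 20, 20, 20, 20, 20, 20]
So `out[-1]` = 20

Answer: 20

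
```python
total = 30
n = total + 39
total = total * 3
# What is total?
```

Trace:
`total = 30` → total = 30
`n = total + 39` → n = 69
`total = total * 3` → total = 90
So total = 90

Answer: 90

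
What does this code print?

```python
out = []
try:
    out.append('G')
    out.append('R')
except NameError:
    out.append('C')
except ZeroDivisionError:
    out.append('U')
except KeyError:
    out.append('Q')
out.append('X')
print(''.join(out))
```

Execution trace: 'G' (try body) → 'R' (try body, no exception) → 'X' (after the try/except). Output: GRX

Answer: GRX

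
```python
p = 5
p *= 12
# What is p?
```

Trace:
`p = 5` → p = 5
`p *= 12` → p = 60
So p = 60

Answer: 60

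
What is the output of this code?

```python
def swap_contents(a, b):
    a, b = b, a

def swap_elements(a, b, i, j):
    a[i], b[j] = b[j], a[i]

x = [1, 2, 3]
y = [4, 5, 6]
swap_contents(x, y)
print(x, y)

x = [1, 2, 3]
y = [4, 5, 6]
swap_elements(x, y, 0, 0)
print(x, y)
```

Key concept: parameter rebinding vs mutation.
Step by step:
`x = [1, 2, 3]` → x = [1, 2, 3]
`y = [4, 5, 6]` → y = [4, 5, 6]
`swap_contents(x, y)` → no visible change to tracked variables
`print(x, y)` → prints [1, 2, 3] [4, 5, 6]
`x = [1, 2, 3]` → x = [1, 2, 3]
`y = [4, 5, 6]` → y = [4, 5, 6]
`swap_elements(x, y, 0, 0)` → x = [4, 2, 3]; y = [1, 5, 6]
`print(x, y)` → prints [4, 2, 3] [1, 5, 6]

Answer:
[1, 2, 3] [4, 5, 6]
[4, 2, 3] [1, 5, 6]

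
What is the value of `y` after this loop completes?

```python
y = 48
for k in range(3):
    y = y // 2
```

Halve 3 times: 48 // 2^3 = 6
`y` takes the values: 48 → 24 → 12 → 6

Answer: 6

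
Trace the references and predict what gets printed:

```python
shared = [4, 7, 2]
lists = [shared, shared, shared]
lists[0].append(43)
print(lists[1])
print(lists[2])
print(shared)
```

Key concept: list of same reference.
Step by step:
`shared = [4, 7, 2]` → shared = [4, 7, 2]
`lists = [shared, shared, shared]` → lists = [[4, 7, 2], [4, 7, 2], [4, 7, 2]]
`lists[0].append(43)` → shared = [4, 7, 2, 43]; lists = [[4, 7, 2, 43], [4, 7, 2, 43], [4, 7, 2, 43]]
`print(lists[1])` → prints [4, 7, 2, 43]
`print(lists[2])` → prints [4, 7, 2, 43]
`print(shared)` → prints [4, 7, 2, 43]

Answer:
[4, 7, 2, 43]
[4, 7, 2, 43]
[4, 7, 2, 43]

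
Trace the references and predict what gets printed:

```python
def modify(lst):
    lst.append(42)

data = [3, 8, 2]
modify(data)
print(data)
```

Key concept: function modifies passed list.
Step by step:
`data = [3, 8, 2]` → data = [3, 8, 2]
`modify(data)` → data = [3, 8, 2, 42]
`print(data)` → prints [3, 8, 2, 42]

Answer: [3, 8, 2, 42]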